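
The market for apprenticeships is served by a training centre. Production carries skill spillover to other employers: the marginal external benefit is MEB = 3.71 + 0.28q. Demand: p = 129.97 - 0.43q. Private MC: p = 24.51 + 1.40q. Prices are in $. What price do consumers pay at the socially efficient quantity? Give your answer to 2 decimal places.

P = $99.68

Social marginal cost = private MC − MEB = 20.80 + 1.12q.
Set SMC = demand: 20.80 + 1.12q = 129.97 - 0.43q → q* = 70.4323.
Consumer price on the demand curve at q*: 129.97 − 0.43×70.4323 = 99.6841.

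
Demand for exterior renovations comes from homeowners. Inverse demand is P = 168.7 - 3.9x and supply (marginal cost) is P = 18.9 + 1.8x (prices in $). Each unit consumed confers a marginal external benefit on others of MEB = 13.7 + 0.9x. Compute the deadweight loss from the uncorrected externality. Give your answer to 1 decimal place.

DWL = $145.3

Market equilibrium (private): 18.9 + 1.8x = 168.7 - 3.9x → x_m = 26.2807.
Social marginal benefit = demand + MEB = 182.4 - 3.0x.
Set SMB = MC: 182.4 - 3.0x = 18.9 + 1.8x → x* = 34.0625.
The welfare-loss triangle has base |x_m − x*| and height MEB(x_m) (the vertical gap between SMB and MC is zero at x* and MEB at x_m).
DWL = ½ × 7.7818 × 37.3526 = 145.3352.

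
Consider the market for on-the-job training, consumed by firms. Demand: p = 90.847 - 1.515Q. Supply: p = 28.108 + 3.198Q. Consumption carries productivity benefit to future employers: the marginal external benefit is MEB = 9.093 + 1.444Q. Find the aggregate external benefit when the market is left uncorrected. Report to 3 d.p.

Market equilibrium (private): 28.108 + 3.198Q = 90.847 - 1.515Q → Q_m = 13.3119.
Total external benefit = ∫₀^{Q_m} (9.093 + 1.444Q) dQ = 9.093×13.3119 + ½×1.444×13.3119² = 248.9883.

248.988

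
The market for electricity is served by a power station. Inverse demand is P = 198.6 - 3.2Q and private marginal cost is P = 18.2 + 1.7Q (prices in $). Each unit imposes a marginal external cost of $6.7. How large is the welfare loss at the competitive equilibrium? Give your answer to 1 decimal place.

Market equilibrium (private): 18.2 + 1.7Q = 198.6 - 3.2Q → Q_m = 36.8163.
Social marginal cost = private MC + MEC = 24.9 + 1.7Q.
Set SMC = demand: 24.9 + 1.7Q = 198.6 - 3.2Q → Q* = 35.4490.
The welfare-loss triangle has base |Q_m − Q*| and height MEC(Q_m) (the vertical gap between SMC and demand is zero at Q* and MEC at Q_m).
DWL = ½ × 1.3673 × 6.7000 = 4.5805.

DWL = $4.6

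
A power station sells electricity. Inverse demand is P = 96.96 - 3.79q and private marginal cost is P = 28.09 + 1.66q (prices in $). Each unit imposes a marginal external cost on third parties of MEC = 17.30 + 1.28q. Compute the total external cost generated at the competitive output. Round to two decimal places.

Market equilibrium (private): 28.09 + 1.66q = 96.96 - 3.79q → q_m = 12.6367.
Total external cost = ∫₀^{q_m} (17.30 + 1.28q) dq = 17.30×12.6367 + ½×1.28×12.6367² = 320.8141.

$320.81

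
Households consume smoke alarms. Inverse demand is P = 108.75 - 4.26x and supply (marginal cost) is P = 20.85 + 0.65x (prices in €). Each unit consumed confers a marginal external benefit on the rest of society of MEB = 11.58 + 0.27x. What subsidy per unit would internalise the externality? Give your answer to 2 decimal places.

subsidy = €17.37 per unit

Social marginal benefit = demand + MEB = 120.33 - 3.99x.
Set SMB = MC: 120.33 - 3.99x = 20.85 + 0.65x → x* = 21.4397.
The Pigouvian subsidy equals MEB at x*: 11.58 + 0.27×21.4397 = 17.3687.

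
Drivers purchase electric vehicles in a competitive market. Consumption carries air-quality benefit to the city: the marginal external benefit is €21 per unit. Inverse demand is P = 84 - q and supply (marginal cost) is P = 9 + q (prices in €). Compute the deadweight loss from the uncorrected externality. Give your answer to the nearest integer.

Market equilibrium (private): 9 + q = 84 - q → q_m = 37.5000.
Social marginal benefit = demand + MEB = 105 - q.
Set SMB = MC: 105 - q = 9 + q → q* = 48.0000.
The loss is the area between SMB and MC from q* to q_m; with linear curves that's a triangle of height MEB(q_m).
DWL = ½ × 10.5000 × 21.0000 = 110.2500.

DWL = €110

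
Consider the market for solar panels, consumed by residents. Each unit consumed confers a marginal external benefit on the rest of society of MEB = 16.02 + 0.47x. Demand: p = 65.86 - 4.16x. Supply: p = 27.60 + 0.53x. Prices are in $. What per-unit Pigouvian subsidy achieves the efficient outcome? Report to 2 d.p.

Social marginal benefit = demand + MEB = 81.88 - 3.69x.
Set SMB = MC: 81.88 - 3.69x = 27.60 + 0.53x → x* = 12.8626.
The Pigouvian subsidy equals MEB at x*: 16.02 + 0.47×12.8626 = 22.0654.

subsidy = $22.07 per unit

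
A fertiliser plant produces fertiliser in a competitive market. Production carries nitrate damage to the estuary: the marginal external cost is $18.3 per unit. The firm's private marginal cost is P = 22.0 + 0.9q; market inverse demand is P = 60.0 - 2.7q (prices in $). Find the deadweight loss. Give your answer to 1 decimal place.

DWL = $46.5

Market equilibrium (private): 22.0 + 0.9q = 60.0 - 2.7q → q_m = 10.5556.
Social marginal cost = private MC + MEC = 40.3 + 0.9q.
Set SMC = demand: 40.3 + 0.9q = 60.0 - 2.7q → q* = 5.4722.
The loss is the area between SMC and demand from q* to q_m; with linear curves that's a triangle of height MEC(q_m).
DWL = ½ × 5.0834 × 18.3000 = 46.5131.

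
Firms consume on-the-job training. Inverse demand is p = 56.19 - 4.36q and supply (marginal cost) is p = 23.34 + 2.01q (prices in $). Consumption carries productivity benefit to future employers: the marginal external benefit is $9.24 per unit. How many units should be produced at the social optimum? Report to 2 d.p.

Social marginal benefit = demand + MEB = 65.43 - 4.36q.
Set SMB = MC: 65.43 - 4.36q = 23.34 + 2.01q → q* = 6.6075.

q* = 6.61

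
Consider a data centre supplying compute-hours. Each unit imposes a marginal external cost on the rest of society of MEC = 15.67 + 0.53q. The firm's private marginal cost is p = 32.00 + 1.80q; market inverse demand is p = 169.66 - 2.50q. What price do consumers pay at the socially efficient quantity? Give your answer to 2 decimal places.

Social marginal cost = private MC + MEC = 47.67 + 2.33q.
Set SMC = demand: 47.67 + 2.33q = 169.66 - 2.50q → q* = 25.2567.
Consumer price on the demand curve at q*: 169.66 − 2.50×25.2567 = 106.5183.

P = 106.52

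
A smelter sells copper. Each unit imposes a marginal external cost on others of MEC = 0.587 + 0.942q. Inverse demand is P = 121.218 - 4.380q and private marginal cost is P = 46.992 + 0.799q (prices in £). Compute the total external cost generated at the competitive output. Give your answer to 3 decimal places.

£105.161

Market equilibrium (private): 46.992 + 0.799q = 121.218 - 4.380q → q_m = 14.3321.
Total external cost = ∫₀^{q_m} (0.587 + 0.942q) dq = 0.587×14.3321 + ½×0.942×14.3321² = 105.1606.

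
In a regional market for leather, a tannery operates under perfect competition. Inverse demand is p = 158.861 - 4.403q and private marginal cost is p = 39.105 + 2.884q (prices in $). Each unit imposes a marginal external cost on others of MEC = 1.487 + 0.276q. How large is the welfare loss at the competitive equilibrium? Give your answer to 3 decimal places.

DWL = $2.398

Market equilibrium (private): 39.105 + 2.884q = 158.861 - 4.403q → q_m = 16.4342.
Social marginal cost = private MC + MEC = 40.592 + 3.160q.
Set SMC = demand: 40.592 + 3.160q = 158.861 - 4.403q → q* = 15.6378.
The welfare-loss triangle has base |q_m − q*| and height MEC(q_m) (the vertical gap between SMC and demand is zero at q* and MEC at q_m).
DWL = ½ × 0.7964 × 6.0228 = 2.3983.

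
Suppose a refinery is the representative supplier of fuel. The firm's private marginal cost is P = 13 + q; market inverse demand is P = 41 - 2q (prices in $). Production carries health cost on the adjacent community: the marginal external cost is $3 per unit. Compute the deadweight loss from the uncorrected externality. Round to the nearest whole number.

DWL = $2

Market equilibrium (private): 13 + q = 41 - 2q → q_m = 9.3333.
Social marginal cost = private MC + MEC = 16 + q.
Set SMC = demand: 16 + q = 41 - 2q → q* = 8.3333.
The loss is the area between SMC and demand from q* to q_m; with linear curves that's a triangle of height MEC(q_m).
DWL = ½ × 1.0000 × 3.0000 = 1.5000.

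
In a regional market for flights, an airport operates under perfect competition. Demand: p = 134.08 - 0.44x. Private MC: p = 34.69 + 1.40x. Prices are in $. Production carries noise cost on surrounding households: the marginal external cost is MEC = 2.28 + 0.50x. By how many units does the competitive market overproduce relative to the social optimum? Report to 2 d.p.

Market equilibrium (private): 34.69 + 1.40x = 134.08 - 0.44x → x_m = 54.0163.
Social marginal cost = private MC + MEC = 36.97 + 1.90x.
Set SMC = demand: 36.97 + 1.90x = 134.08 - 0.44x → x* = 41.5000.
Gap = |54.0163 − 41.5000| = 12.5163.

12.52 units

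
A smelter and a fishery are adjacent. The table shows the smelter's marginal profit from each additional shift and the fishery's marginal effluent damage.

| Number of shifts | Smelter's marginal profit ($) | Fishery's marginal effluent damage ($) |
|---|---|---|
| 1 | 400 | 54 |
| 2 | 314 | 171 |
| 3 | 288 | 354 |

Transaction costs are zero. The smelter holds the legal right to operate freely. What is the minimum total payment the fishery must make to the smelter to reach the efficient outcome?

$288

Left alone the smelter would choose level 3 (marginal profit stays positive).
Efficient level: k* = 2 (marginal profit ≥ marginal effluent damage through 2).
The fishery must at least cover the smelter's forgone profit from cutting 3→2: 288 = 288.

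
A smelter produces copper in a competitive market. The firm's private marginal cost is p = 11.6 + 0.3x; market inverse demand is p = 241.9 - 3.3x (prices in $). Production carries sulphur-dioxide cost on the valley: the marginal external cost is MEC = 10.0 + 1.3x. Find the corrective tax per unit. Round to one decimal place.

Social marginal cost = private MC + MEC = 21.6 + 1.6x.
Set SMC = demand: 21.6 + 1.6x = 241.9 - 3.3x → x* = 44.9592.
The Pigouvian tax equals MEC at x*: 10.0 + 1.3×44.9592 = 68.4470.

tax = $68.4 per unit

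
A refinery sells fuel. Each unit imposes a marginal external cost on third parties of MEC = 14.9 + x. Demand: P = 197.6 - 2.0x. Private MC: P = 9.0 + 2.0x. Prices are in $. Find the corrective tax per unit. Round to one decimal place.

Social marginal cost = private MC + MEC = 23.9 + 3.0x.
Set SMC = demand: 23.9 + 3.0x = 197.6 - 2.0x → x* = 34.7400.
The Pigouvian tax equals MEC at x*: 14.9 + 1.0×34.7400 = 49.6400.

tax = $49.6 per unit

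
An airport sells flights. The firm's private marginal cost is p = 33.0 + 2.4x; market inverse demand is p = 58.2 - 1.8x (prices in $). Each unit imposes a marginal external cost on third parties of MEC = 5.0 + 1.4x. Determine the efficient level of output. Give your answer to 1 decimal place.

x* = 3.6

Social marginal cost = private MC + MEC = 38.0 + 3.8x.
Set SMC = demand: 38.0 + 3.8x = 58.2 - 1.8x → x* = 3.6071.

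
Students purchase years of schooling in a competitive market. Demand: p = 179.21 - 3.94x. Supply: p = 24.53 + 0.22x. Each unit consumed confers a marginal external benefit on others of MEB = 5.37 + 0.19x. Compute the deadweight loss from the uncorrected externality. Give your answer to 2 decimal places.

DWL = 19.47

Market equilibrium (private): 24.53 + 0.22x = 179.21 - 3.94x → x_m = 37.1827.
Social marginal benefit = demand + MEB = 184.58 - 3.75x.
Set SMB = MC: 184.58 - 3.75x = 24.53 + 0.22x → x* = 40.3149.
Height of the DWL triangle at x_m is SMB(x_m) − MC(x_m) = MEB(x_m) = 12.4347.
DWL = ½ × 3.1322 × 12.4347 = 19.4740.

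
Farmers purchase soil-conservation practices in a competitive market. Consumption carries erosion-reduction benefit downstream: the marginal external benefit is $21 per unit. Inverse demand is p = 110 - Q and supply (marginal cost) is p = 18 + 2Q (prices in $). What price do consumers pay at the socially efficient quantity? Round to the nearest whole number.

Social marginal benefit = demand + MEB = 131 - Q.
Set SMB = MC: 131 - Q = 18 + 2Q → Q* = 37.6667.
Consumer price on the demand curve at Q*: 110 − 1×37.6667 = 72.3333.

P = $72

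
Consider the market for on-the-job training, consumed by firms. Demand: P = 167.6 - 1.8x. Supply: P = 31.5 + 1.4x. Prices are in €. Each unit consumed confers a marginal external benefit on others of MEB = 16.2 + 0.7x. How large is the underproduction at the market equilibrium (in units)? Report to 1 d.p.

Market equilibrium (private): 31.5 + 1.4x = 167.6 - 1.8x → x_m = 42.5313.
Social marginal benefit = demand + MEB = 183.8 - 1.1x.
Set SMB = MC: 183.8 - 1.1x = 31.5 + 1.4x → x* = 60.9200.
Gap = |42.5313 − 60.9200| = 18.3887.

18.4 units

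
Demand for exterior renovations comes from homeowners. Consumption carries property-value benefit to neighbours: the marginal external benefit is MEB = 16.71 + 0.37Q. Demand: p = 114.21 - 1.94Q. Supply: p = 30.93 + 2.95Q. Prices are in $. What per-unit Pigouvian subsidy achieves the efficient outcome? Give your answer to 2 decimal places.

subsidy = $24.90 per unit

Social marginal benefit = demand + MEB = 130.92 - 1.57Q.
Set SMB = MC: 130.92 - 1.57Q = 30.93 + 2.95Q → Q* = 22.1217.
The Pigouvian subsidy equals MEB at Q*: 16.71 + 0.37×22.1217 = 24.8950.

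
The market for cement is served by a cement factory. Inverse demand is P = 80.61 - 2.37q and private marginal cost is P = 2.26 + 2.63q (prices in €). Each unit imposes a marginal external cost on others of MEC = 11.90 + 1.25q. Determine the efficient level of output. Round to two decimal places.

Social marginal cost = private MC + MEC = 14.16 + 3.88q.
Set SMC = demand: 14.16 + 3.88q = 80.61 - 2.37q → q* = 10.6320.

q* = 10.63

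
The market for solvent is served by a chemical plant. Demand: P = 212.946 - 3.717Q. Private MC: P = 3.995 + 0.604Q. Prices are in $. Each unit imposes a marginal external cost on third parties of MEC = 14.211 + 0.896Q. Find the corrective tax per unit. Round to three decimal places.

tax = $47.657 per unit

Social marginal cost = private MC + MEC = 18.206 + 1.500Q.
Set SMC = demand: 18.206 + 1.500Q = 212.946 - 3.717Q → Q* = 37.3280.
The Pigouvian tax equals MEC at Q*: 14.211 + 0.896×37.3280 = 47.6569.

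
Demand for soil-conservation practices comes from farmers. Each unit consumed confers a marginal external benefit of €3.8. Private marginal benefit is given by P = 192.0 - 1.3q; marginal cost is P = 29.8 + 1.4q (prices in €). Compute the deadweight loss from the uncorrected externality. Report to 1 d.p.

Market equilibrium (private): 29.8 + 1.4q = 192.0 - 1.3q → q_m = 60.0741.
Social marginal benefit = demand + MEB = 195.8 - 1.3q.
Set SMB = MC: 195.8 - 1.3q = 29.8 + 1.4q → q* = 61.4815.
Height of the DWL triangle at q_m is SMB(q_m) − MC(q_m) = MEB(q_m) = 3.8000.
DWL = ½ × 1.4074 × 3.8000 = 2.6741.

DWL = €2.7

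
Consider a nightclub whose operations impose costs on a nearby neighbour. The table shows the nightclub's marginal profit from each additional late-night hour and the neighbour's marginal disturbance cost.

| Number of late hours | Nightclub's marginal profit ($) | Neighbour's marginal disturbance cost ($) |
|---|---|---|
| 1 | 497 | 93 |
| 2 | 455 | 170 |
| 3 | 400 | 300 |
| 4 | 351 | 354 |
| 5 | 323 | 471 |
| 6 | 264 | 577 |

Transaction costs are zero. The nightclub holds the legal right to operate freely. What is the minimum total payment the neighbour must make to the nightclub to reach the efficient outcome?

$938

Left alone the nightclub would choose level 6 (marginal profit stays positive).
Efficient level: k* = 3 (marginal profit ≥ marginal disturbance cost through 3).
The neighbour must at least cover the nightclub's forgone profit from cutting 6→3: 351 + 323 + 264 = 938.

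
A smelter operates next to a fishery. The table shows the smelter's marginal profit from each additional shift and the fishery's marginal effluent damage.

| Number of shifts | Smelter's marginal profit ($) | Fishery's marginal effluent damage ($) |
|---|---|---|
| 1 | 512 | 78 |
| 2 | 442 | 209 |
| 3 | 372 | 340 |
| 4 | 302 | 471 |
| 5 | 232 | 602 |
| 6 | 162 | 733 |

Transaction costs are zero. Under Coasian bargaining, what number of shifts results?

Bargaining reaches the level where marginal profit last exceeds marginal effluent damage.
That holds through level 3 (372 ≥ 340) but not at 4 (302 < 471).

3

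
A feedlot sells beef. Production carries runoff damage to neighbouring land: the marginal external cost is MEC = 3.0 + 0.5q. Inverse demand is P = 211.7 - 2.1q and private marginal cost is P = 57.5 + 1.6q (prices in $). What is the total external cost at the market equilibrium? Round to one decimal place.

Market equilibrium (private): 57.5 + 1.6q = 211.7 - 2.1q → q_m = 41.6757.
Total external cost = ∫₀^{q_m} (3.0 + 0.5q) dq = 3.0×41.6757 + ½×0.5×41.6757² = 559.2431.

$559.2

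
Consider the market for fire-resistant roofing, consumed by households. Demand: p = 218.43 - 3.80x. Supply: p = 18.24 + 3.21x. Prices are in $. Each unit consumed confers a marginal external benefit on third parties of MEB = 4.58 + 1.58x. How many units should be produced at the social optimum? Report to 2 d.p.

Social marginal benefit = demand + MEB = 223.01 - 2.22x.
Set SMB = MC: 223.01 - 2.22x = 18.24 + 3.21x → x* = 37.7109.

x* = 37.71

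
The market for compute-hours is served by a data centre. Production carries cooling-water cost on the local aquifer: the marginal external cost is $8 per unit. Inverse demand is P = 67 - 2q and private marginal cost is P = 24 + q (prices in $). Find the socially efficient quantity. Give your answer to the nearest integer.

Social marginal cost = private MC + MEC = 32 + q.
Set SMC = demand: 32 + q = 67 - 2q → q* = 11.6667.

q* = 12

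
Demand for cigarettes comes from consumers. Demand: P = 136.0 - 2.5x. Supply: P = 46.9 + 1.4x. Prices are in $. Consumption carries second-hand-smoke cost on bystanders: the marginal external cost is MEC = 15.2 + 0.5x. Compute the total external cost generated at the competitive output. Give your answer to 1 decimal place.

$477.7

Market equilibrium (private): 46.9 + 1.4x = 136.0 - 2.5x → x_m = 22.8462.
Total external cost = ∫₀^{x_m} (15.2 + 0.5x) dx = 15.2×22.8462 + ½×0.5×22.8462² = 477.7495.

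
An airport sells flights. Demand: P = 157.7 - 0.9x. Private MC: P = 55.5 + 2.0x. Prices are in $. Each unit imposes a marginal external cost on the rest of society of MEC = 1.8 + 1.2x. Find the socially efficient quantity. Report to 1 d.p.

Social marginal cost = private MC + MEC = 57.3 + 3.2x.
Set SMC = demand: 57.3 + 3.2x = 157.7 - 0.9x → x* = 24.4878.

x* = 24.5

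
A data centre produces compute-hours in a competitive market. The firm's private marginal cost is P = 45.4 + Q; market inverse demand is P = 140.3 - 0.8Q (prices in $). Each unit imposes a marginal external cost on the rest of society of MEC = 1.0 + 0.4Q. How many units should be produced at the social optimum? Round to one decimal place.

Q* = 42.7

Social marginal cost = private MC + MEC = 46.4 + 1.4Q.
Set SMC = demand: 46.4 + 1.4Q = 140.3 - 0.8Q → Q* = 42.6818.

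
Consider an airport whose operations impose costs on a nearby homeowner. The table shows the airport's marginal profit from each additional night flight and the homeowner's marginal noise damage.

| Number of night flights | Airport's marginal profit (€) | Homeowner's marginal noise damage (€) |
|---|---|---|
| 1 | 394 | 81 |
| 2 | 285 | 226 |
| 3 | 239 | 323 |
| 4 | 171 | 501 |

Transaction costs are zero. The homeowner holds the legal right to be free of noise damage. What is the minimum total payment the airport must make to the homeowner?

Efficient level: marginal profit ≥ marginal noise damage through level 2, so k* = 2.
With the homeowner holding the right, the airport must at least compensate total damage at k*: 81 + 226 = 307.

€307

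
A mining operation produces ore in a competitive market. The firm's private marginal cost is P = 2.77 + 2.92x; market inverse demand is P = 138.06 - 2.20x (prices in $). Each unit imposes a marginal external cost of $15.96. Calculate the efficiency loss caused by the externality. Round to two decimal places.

DWL = $24.88

Market equilibrium (private): 2.77 + 2.92x = 138.06 - 2.20x → x_m = 26.4238.
Social marginal cost = private MC + MEC = 18.73 + 2.92x.
Set SMC = demand: 18.73 + 2.92x = 138.06 - 2.20x → x* = 23.3066.
The loss is the area between SMC and demand from x* to x_m; with linear curves that's a triangle of height MEC(x_m).
DWL = ½ × 3.1172 × 15.9600 = 24.8753.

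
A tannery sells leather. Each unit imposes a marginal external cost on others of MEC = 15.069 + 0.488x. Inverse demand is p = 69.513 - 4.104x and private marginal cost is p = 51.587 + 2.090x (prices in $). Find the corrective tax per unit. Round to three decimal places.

Social marginal cost = private MC + MEC = 66.656 + 2.578x.
Set SMC = demand: 66.656 + 2.578x = 69.513 - 4.104x → x* = 0.4276.
The Pigouvian tax equals MEC at x*: 15.069 + 0.488×0.4276 = 15.2777.

tax = $15.278 per unit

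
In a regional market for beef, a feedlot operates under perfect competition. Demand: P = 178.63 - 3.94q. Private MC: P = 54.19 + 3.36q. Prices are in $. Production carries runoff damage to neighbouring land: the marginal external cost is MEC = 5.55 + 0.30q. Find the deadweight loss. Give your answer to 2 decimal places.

Market equilibrium (private): 54.19 + 3.36q = 178.63 - 3.94q → q_m = 17.0466.
Social marginal cost = private MC + MEC = 59.74 + 3.66q.
Set SMC = demand: 59.74 + 3.66q = 178.63 - 3.94q → q* = 15.6434.
Height of the DWL triangle at q_m is SMC(q_m) − demand(q_m) = MEC(q_m) = 10.6640.
DWL = ½ × 1.4032 × 10.6640 = 7.4819.

DWL = $7.48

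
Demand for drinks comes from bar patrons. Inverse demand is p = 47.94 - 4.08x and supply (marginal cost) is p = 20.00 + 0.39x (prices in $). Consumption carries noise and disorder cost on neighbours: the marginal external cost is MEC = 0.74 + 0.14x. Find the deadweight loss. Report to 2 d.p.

DWL = $0.28

Market equilibrium (private): 20.00 + 0.39x = 47.94 - 4.08x → x_m = 6.2506.
Social marginal benefit = demand − MEC = 47.20 - 4.22x.
Set SMB = MC: 47.20 - 4.22x = 20.00 + 0.39x → x* = 5.9002.
The welfare-loss triangle has base |x_m − x*| and height MEC(x_m) (the vertical gap between SMB and MC is zero at x* and MEC at x_m).
DWL = ½ × 0.3504 × 1.6151 = 0.2830.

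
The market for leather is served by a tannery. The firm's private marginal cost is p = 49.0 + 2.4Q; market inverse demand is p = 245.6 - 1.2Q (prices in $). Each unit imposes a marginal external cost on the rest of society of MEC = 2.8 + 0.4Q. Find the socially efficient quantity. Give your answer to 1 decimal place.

Q* = 48.5

Social marginal cost = private MC + MEC = 51.8 + 2.8Q.
Set SMC = demand: 51.8 + 2.8Q = 245.6 - 1.2Q → Q* = 48.4500.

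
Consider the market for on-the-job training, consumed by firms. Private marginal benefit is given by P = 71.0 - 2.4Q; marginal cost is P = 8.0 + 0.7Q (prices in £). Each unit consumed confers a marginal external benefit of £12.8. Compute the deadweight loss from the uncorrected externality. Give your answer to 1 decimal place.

Market equilibrium (private): 8.0 + 0.7Q = 71.0 - 2.4Q → Q_m = 20.3226.
Social marginal benefit = demand + MEB = 83.8 - 2.4Q.
Set SMB = MC: 83.8 - 2.4Q = 8.0 + 0.7Q → Q* = 24.4516.
The welfare-loss triangle has base |Q_m − Q*| and height MEB(Q_m) (the vertical gap between SMB and MC is zero at Q* and MEB at Q_m).
DWL = ½ × 4.1290 × 12.8000 = 26.4256.

DWL = £26.4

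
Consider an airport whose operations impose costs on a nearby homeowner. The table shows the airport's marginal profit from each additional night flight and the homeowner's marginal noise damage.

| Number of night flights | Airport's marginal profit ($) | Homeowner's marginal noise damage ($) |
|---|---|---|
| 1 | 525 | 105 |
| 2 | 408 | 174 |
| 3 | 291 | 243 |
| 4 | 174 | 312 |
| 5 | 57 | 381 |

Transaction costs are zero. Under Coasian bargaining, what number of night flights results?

3

Bargaining reaches the level where marginal profit last exceeds marginal noise damage.
That holds through level 3 (291 ≥ 243) but not at 4 (174 < 312).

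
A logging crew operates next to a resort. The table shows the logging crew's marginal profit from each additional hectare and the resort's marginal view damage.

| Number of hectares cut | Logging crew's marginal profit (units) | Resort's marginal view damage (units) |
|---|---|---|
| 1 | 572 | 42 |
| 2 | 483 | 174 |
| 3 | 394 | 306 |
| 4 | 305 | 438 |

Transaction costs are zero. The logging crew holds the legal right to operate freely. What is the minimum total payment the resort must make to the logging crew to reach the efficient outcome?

305

Left alone the logging crew would choose level 4 (marginal profit stays positive).
Efficient level: k* = 3 (marginal profit ≥ marginal view damage through 3).
The resort must at least cover the logging crew's forgone profit from cutting 4→3: 305 = 305.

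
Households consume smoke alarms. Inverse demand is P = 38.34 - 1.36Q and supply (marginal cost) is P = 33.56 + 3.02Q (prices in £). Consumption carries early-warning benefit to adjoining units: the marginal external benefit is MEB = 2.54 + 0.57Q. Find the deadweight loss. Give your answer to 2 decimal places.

DWL = £1.31

Market equilibrium (private): 33.56 + 3.02Q = 38.34 - 1.36Q → Q_m = 1.0913.
Social marginal benefit = demand + MEB = 40.88 - 0.79Q.
Set SMB = MC: 40.88 - 0.79Q = 33.56 + 3.02Q → Q* = 1.9213.
Between Q* and Q_m the wedge SMB − MC runs linearly from 0 to MEB(Q_m), so the loss is a triangle.
DWL = ½ × 0.8300 × 3.1621 = 1.3123.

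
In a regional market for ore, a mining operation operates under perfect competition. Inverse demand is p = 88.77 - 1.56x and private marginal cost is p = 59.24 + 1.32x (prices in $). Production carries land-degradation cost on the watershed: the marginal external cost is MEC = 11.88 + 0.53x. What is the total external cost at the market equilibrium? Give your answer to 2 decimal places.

$149.67

Market equilibrium (private): 59.24 + 1.32x = 88.77 - 1.56x → x_m = 10.2535.
Total external cost = ∫₀^{x_m} (11.88 + 0.53x) dx = 11.88×10.2535 + ½×0.53×10.2535² = 149.6722.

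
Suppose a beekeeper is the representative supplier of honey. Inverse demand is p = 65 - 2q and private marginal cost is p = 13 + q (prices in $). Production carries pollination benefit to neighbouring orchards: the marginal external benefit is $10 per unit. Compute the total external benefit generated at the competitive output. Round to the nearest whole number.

Market equilibrium (private): 13 + q = 65 - 2q → q_m = 17.3333.
Total external benefit = MEB × q_m = 10 × 17.3333 = 173.3330.

$173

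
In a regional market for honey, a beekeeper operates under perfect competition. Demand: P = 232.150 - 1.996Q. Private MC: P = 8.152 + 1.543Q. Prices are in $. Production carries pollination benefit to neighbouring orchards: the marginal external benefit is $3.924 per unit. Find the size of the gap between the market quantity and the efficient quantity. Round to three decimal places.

1.109 units

Market equilibrium (private): 8.152 + 1.543Q = 232.150 - 1.996Q → Q_m = 63.2942.
Social marginal cost = private MC − MEB = 4.228 + 1.543Q.
Set SMC = demand: 4.228 + 1.543Q = 232.150 - 1.996Q → Q* = 64.4029.
Gap = |63.2942 − 64.4029| = 1.1087.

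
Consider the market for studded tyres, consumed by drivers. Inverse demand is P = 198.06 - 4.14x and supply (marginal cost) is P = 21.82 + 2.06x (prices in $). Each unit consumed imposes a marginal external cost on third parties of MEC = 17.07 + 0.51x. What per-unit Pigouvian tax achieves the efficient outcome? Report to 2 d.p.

tax = $29.17 per unit

Social marginal benefit = demand − MEC = 180.99 - 4.65x.
Set SMB = MC: 180.99 - 4.65x = 21.82 + 2.06x → x* = 23.7213.
The Pigouvian tax equals MEC at x*: 17.07 + 0.51×23.7213 = 29.1679.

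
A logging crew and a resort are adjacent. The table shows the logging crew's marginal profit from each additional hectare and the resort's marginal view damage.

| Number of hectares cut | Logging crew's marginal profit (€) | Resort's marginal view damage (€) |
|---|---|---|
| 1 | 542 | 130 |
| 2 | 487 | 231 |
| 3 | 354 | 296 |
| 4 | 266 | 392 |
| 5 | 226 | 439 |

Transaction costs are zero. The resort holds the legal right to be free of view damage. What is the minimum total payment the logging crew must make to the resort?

Efficient level: marginal profit ≥ marginal view damage through level 3, so k* = 3.
With the resort holding the right, the logging crew must at least compensate total damage at k*: 130 + 231 + 296 = 657.

€657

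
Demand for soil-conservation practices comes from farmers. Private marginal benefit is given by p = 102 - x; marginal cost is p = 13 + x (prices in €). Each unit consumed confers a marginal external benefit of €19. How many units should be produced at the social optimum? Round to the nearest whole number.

x* = 54

Social marginal benefit = demand + MEB = 121 - x.
Set SMB = MC: 121 - x = 13 + x → x* = 54.0000.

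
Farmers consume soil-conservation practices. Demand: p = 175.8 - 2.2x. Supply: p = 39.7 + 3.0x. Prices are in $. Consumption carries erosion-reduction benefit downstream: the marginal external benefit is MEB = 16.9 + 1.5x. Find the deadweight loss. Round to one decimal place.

Market equilibrium (private): 39.7 + 3.0x = 175.8 - 2.2x → x_m = 26.1731.
Social marginal benefit = demand + MEB = 192.7 - 0.7x.
Set SMB = MC: 192.7 - 0.7x = 39.7 + 3.0x → x* = 41.3514.
The loss is the area between SMB and MC from x* to x_m; with linear curves that's a triangle of height MEB(x_m).
DWL = ½ × 15.1783 × 56.1596 = 426.2036.

DWL = $426.2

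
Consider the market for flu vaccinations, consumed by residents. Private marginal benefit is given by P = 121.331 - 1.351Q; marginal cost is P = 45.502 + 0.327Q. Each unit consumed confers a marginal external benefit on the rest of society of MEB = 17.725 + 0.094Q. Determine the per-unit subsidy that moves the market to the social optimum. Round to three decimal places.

Social marginal benefit = demand + MEB = 139.056 - 1.257Q.
Set SMB = MC: 139.056 - 1.257Q = 45.502 + 0.327Q → Q* = 59.0619.
The Pigouvian subsidy equals MEB at Q*: 17.725 + 0.094×59.0619 = 23.2768.

subsidy = 23.277 per unit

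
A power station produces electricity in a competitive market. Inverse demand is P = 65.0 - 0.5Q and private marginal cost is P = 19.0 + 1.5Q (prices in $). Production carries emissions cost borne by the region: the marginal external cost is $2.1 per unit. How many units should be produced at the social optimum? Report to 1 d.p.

Q* = 22.0

Social marginal cost = private MC + MEC = 21.1 + 1.5Q.
Set SMC = demand: 21.1 + 1.5Q = 65.0 - 0.5Q → Q* = 21.9500.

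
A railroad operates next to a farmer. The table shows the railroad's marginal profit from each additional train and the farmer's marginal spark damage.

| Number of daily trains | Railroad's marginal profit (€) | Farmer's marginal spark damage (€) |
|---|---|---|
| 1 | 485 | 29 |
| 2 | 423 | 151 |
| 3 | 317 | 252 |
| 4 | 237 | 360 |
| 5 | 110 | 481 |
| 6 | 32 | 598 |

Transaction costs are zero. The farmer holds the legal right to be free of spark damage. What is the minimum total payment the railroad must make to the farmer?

Efficient level: marginal profit ≥ marginal spark damage through level 3, so k* = 3.
With the farmer holding the right, the railroad must at least compensate total damage at k*: 29 + 151 + 252 = 432.

€432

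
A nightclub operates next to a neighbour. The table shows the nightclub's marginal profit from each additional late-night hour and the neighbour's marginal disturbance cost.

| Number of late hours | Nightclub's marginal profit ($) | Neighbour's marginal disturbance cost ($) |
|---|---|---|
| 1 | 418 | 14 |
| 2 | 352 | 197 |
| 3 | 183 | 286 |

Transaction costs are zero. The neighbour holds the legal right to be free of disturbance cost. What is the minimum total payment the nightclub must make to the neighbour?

$211

Efficient level: marginal profit ≥ marginal disturbance cost through level 2, so k* = 2.
With the neighbour holding the right, the nightclub must at least compensate total damage at k*: 14 + 197 = 211.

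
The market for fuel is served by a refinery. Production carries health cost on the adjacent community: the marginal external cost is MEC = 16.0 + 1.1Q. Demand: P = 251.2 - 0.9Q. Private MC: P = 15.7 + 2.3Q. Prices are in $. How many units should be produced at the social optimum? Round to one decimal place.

Q* = 51.0

Social marginal cost = private MC + MEC = 31.7 + 3.4Q.
Set SMC = demand: 31.7 + 3.4Q = 251.2 - 0.9Q → Q* = 51.0465.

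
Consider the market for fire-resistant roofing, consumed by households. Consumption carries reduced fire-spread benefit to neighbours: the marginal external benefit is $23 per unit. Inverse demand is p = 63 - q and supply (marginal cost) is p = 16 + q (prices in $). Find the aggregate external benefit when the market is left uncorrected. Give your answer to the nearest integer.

$541

Market equilibrium (private): 16 + q = 63 - q → q_m = 23.5000.
Total external benefit = MEB × q_m = 23 × 23.5000 = 540.5000.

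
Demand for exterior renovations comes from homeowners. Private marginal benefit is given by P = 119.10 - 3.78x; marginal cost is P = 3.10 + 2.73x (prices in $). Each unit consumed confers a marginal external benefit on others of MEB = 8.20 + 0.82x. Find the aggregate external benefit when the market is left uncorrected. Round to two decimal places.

$276.29

Market equilibrium (private): 3.10 + 2.73x = 119.10 - 3.78x → x_m = 17.8187.
Total external benefit = ∫₀^{x_m} (8.20 + 0.82x) dx = 8.20×17.8187 + ½×0.82×17.8187² = 276.2908.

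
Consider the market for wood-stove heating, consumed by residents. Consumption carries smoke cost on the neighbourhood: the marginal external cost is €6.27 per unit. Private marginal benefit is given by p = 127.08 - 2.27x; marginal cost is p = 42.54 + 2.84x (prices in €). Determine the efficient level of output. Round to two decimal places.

x* = 15.32

Social marginal benefit = demand − MEC = 120.81 - 2.27x.
Set SMB = MC: 120.81 - 2.27x = 42.54 + 2.84x → x* = 15.3170.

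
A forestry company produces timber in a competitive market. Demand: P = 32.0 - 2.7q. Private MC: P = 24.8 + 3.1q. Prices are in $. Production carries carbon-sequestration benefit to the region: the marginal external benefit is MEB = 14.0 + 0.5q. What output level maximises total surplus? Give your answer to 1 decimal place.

Social marginal cost = private MC − MEB = 10.8 + 2.6q.
Set SMC = demand: 10.8 + 2.6q = 32.0 - 2.7q → q* = 4.0000.

q* = 4.0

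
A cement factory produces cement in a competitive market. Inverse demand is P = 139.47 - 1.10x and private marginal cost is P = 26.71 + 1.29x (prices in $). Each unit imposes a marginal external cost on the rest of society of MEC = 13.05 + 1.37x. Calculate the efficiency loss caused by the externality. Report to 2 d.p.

Market equilibrium (private): 26.71 + 1.29x = 139.47 - 1.10x → x_m = 47.1799.
Social marginal cost = private MC + MEC = 39.76 + 2.66x.
Set SMC = demand: 39.76 + 2.66x = 139.47 - 1.10x → x* = 26.5186.
Height of the DWL triangle at x_m is SMC(x_m) − demand(x_m) = MEC(x_m) = 77.6865.
DWL = ½ × 20.6613 × 77.6865 = 802.5520.

DWL = $802.55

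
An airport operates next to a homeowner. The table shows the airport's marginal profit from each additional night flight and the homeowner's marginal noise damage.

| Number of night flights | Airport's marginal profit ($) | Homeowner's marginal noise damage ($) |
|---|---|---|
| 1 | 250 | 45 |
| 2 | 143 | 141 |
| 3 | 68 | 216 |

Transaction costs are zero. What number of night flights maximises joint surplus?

Bargaining reaches the level where marginal profit last exceeds marginal noise damage.
That holds through level 2 (143 ≥ 141) but not at 3 (68 < 216).

2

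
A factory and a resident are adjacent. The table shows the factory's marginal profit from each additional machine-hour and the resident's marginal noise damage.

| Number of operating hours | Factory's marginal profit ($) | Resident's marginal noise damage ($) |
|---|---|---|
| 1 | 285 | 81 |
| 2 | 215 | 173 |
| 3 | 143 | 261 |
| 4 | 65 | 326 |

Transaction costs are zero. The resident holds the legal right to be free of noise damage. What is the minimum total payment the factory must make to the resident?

$254

Efficient level: marginal profit ≥ marginal noise damage through level 2, so k* = 2.
With the resident holding the right, the factory must at least compensate total damage at k*: 81 + 173 = 254.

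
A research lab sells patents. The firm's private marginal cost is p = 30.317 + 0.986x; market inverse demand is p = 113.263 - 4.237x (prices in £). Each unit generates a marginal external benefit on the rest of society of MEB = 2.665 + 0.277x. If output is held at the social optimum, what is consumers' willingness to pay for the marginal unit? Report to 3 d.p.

P = £39.924

Social marginal cost = private MC − MEB = 27.652 + 0.709x.
Set SMC = demand: 27.652 + 0.709x = 113.263 - 4.237x → x* = 17.3091.
Consumer price on the demand curve at x*: 113.263 − 4.237×17.3091 = 39.9243.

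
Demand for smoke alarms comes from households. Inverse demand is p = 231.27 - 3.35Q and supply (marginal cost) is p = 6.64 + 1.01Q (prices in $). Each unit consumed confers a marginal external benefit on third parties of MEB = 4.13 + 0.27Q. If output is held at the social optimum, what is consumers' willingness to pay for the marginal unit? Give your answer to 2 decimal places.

P = $43.90

Social marginal benefit = demand + MEB = 235.40 - 3.08Q.
Set SMB = MC: 235.40 - 3.08Q = 6.64 + 1.01Q → Q* = 55.9315.
Consumer price on the demand curve at Q*: 231.27 − 3.35×55.9315 = 43.8995.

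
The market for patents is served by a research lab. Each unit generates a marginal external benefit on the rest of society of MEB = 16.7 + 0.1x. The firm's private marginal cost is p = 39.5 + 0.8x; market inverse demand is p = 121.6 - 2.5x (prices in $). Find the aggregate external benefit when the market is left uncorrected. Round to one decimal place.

$446.4

Market equilibrium (private): 39.5 + 0.8x = 121.6 - 2.5x → x_m = 24.8788.
Total external benefit = ∫₀^{x_m} (16.7 + 0.1x) dx = 16.7×24.8788 + ½×0.1×24.8788² = 446.4237.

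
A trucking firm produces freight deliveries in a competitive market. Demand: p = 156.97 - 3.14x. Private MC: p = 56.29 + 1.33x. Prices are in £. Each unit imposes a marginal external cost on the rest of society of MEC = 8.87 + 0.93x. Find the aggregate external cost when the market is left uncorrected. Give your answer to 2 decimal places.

Market equilibrium (private): 56.29 + 1.33x = 156.97 - 3.14x → x_m = 22.5235.
Total external cost = ∫₀^{x_m} (8.87 + 0.93x) dx = 8.87×22.5235 + ½×0.93×22.5235² = 435.6817.

£435.68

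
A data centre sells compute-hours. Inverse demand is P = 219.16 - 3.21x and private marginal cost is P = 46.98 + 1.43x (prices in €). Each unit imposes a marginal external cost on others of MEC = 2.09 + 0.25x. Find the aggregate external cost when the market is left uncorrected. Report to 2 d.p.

€249.68

Market equilibrium (private): 46.98 + 1.43x = 219.16 - 3.21x → x_m = 37.1078.
Total external cost = ∫₀^{x_m} (2.09 + 0.25x) dx = 2.09×37.1078 + ½×0.25×37.1078² = 249.6789.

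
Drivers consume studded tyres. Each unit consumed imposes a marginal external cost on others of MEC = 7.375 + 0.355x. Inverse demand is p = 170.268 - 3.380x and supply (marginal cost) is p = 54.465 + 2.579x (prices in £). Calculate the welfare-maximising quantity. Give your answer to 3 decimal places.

Social marginal benefit = demand − MEC = 162.893 - 3.735x.
Set SMB = MC: 162.893 - 3.735x = 54.465 + 2.579x → x* = 17.1726.

x* = 17.173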